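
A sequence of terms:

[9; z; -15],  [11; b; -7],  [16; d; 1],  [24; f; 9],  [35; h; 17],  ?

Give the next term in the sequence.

[49; j; 25]

For the first value, differences are 2, 5, 8, … (increasing by 3 each time): 9, 11, 16, 24, 35 → 49.
Letter — letters move forward 2 places in the alphabet, wrapping Z→A: z, b, d, f, h → j.
Third value: +8 each step, so -15, -7, 1, 9, 17 → 25.
Combining the parts gives [49; j; 25].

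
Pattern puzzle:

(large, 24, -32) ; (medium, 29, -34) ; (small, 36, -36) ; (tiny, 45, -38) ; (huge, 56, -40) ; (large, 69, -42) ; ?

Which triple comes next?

(medium, 84, -44)

Size: large, medium, small, tiny, huge, large → medium (repeats large → medium → small → tiny → huge).
Second slot: differences are 5, 7, 9, … (increasing by 2 each time); 24, 29, 36, 45, 56, 69 → 84.
Third slot: −2 each step, so -32, -34, -36, -38, -40, -42 → -44.
Combining the parts gives (medium, 84, -44).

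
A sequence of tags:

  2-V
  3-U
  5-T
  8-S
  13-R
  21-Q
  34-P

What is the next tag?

55-O

First component — each term is the sum of the two before it: 2, 3, 5, 8, 13, 21, 34 → 55.
Letter: letters move back 1 place in the alphabet, so V, U, T, S, R, Q, P → O.
Combining the parts gives 55-O.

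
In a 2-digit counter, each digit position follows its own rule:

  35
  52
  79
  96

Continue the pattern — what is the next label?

13

For the first digit, +2 each step, mod 10: 3, 5, 7, 9 → 1.
Second digit goes 5, 2, 9, 6 → 3 (−3 each step, mod 10).
Putting it together: 13.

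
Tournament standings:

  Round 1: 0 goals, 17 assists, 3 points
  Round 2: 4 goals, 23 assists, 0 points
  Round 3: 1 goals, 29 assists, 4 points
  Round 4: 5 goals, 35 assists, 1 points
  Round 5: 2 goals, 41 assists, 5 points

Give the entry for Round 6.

6 goals, 47 assists, 2 points

Goals: 0, 4, 1, 5, 2 → 6 (alternating steps +4, −3, +4, −3, …).
Assists: 17, 23, 29, 35, 41 → 47 (+6 each step).
Points — always the previous value of the goals: 3, 0, 4, 1, 5 → 2.
Putting it together: 6 goals, 47 assists, 2 points.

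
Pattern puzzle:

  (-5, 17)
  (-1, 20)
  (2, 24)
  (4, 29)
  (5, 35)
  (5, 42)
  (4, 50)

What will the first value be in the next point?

2

For the first value, differences are 4, 3, 2, … (decreasing by 1 each time): -5, -1, 2, 4, 5, 5, 4 → 2.
For the second value, differences are 3, 4, 5, … (increasing by 1 each time): 17, 20, 24, 29, 35, 42, 50 → 59.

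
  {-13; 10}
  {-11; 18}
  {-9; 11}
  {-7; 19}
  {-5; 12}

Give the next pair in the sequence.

{-3; 20}

First component: +2 each step; -13, -11, -9, -7, -5 → -3.
Second component — alternating steps +8, −7, +8, −7, …: 10, 18, 11, 19, 12 → 20.
Combining the parts gives {-3; 20}.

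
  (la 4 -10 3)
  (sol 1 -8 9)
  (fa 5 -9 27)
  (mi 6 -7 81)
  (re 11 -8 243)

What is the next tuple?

(do 17 -6 729)

Note: runs backward through the solfège scale do→ti, so la, sol, fa, mi, re → do.
Second value: 4, 1, 5, 6, 11 → 17 (each term is the sum of the two before it).
Third value: alternating steps +2, −1, +2, −1, …; -10, -8, -9, -7, -8 → -6.
For the fourth value, ×3 each step: 3, 9, 27, 81, 243 → 729.
Putting it together: (do 17 -6 729).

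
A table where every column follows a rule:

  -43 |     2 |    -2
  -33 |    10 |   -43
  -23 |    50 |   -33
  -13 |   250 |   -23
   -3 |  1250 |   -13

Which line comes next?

First component — +10 each step: -43, -33, -23, -13, -3 → 7.
Second component goes 2, 10, 50, 250, 1250 → 6250 (×5 each step).
Third component: -2, -43, -33, -23, -13 → -3 (always the previous value of the first component).
Putting it together: 7  6250  -3.

7  6250  -3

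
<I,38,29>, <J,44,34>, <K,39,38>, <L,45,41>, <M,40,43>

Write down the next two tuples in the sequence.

<N,46,44>, <O,41,44>

Letter — letters move forward 1 place in the alphabet: I, J, K, L, M → N → O.
Second component: alternating steps +6, −5, +6, −5, …, so 38, 44, 39, 45, 40 → 46 → 41.
For the third component, differences are 5, 4, 3, … (decreasing by 1 each time): 29, 34, 38, 41, 43 → 44 → 44.
So the next two tuples are <N,46,44> and <O,41,44>.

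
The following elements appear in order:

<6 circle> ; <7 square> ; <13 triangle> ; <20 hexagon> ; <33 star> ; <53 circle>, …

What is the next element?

<86 square>

First entry: 6, 7, 13, 20, 33, 53 → 86 (each term is the sum of the two before it).
Shape: circle, square, triangle, hexagon, star, circle → square (repeats circle → square → triangle → hexagon → star).
Putting it together: <86 square>.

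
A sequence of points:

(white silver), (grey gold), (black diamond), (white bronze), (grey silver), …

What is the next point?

Shade — repeats white → grey → black: white, grey, black, white, grey → black.
Rank: repeats silver → gold → diamond → bronze, so silver, gold, diamond, bronze, silver → gold.
Putting it together: (black gold).

(black gold)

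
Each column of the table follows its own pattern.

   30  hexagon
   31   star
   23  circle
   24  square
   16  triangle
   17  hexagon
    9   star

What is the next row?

10  circle

First component: 30, 31, 23, 24, 16, 17, 9 → 10 (alternating steps +1, −8, +1, −8, …).
Shape: repeats hexagon → star → circle → square → triangle; hexagon, star, circle, square, triangle, hexagon, star → circle.
Putting it together: 10  circle.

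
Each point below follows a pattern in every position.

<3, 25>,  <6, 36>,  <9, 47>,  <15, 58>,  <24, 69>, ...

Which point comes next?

<39, 80>

First part goes 3, 6, 9, 15, 24 → 39 (each term is the sum of the two before it).
Second part: +11 each step; 25, 36, 47, 58, 69 → 80.
Combining the parts gives <39, 80>.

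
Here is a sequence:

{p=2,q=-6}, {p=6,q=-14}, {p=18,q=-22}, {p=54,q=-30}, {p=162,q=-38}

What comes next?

{p=486,q=-46}

For the p, ×3 each step: 2, 6, 18, 54, 162 → 486.
Q: -6, -14, -22, -30, -38 → -46 (−8 each step).
Putting it together: {p=486,q=-46}.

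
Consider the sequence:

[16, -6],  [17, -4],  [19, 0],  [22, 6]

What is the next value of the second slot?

14

First slot: differences are 1, 2, 3, … (increasing by 1 each time), so 16, 17, 19, 22 → 26.
Second slot: differences are 2, 4, 6, … (increasing by 2 each time); -6, -4, 0, 6 → 14.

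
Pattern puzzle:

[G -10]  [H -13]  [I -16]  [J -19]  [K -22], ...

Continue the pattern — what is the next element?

[L -25]

For the letter, letters move forward 1 place in the alphabet: G, H, I, J, K → L.
Second value: −3 each step; -10, -13, -16, -19, -22 → -25.
Putting it together: [L -25].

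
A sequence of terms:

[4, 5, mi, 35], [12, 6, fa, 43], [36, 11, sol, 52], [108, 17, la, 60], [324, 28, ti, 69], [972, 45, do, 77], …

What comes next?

First entry: ×3 each step; 4, 12, 36, 108, 324, 972 → 2916.
Second entry goes 5, 6, 11, 17, 28, 45 → 73 (each term is the sum of the two before it).
Note goes mi, fa, sol, la, ti, do → re (runs through the solfège scale do→ti).
Fourth entry goes 35, 43, 52, 60, 69, 77 → 86 (alternating steps +8, +9, +8, +9, …).
So the next term is [2916, 73, re, 86].

[2916, 73, re, 86]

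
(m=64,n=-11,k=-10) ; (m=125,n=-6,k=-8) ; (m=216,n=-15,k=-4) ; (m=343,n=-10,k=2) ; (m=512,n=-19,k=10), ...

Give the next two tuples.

(m=729,n=-14,k=20), (m=1000,n=-23,k=32)

M: perfect cubes: 4³, 5³, 6³, …, so 64, 125, 216, 343, 512 → 729 → 1000.
N: alternating steps +5, −9, +5, −9, …; -11, -6, -15, -10, -19 → -14 → -23.
K: -10, -8, -4, 2, 10 → 20 → 32 (differences are 2, 4, 6, … (increasing by 2 each time)).
Putting the parts together: (m=729,n=-14,k=20) and then (m=1000,n=-23,k=32).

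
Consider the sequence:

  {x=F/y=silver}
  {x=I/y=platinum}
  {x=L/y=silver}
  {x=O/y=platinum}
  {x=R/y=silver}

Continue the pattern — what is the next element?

X — letters move forward 3 places in the alphabet: F, I, L, O, R → U.
Y: silver, platinum, silver, platinum, silver → platinum (alternates silver ↔ platinum).
Combining the parts gives {x=U/y=platinum}.

{x=U/y=platinum}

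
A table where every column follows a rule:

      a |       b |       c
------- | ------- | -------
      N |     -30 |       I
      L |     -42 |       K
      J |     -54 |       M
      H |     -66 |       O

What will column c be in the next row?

For the column a, letters move back 2 places in the alphabet: N, L, J, H → F.
Column b: −12 each step, so -30, -42, -54, -66 → -78.
Column c: letters move forward 2 places in the alphabet; I, K, M, O → Q.

Q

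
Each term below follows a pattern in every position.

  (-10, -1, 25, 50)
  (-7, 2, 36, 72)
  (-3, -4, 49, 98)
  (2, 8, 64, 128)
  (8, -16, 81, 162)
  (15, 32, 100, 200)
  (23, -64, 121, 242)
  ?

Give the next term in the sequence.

For the first part, differences are 3, 4, 5, … (increasing by 1 each time): -10, -7, -3, 2, 8, 15, 23 → 32.
For the second part, ×(-2) each step: -1, 2, -4, 8, -16, 32, -64 → 128.
For the third part, perfect squares: 5², 6², 7², …: 25, 36, 49, 64, 81, 100, 121 → 144.
Fourth part — always 2 × the third part: 50, 72, 98, 128, 162, 200, 242 → 288.
So the next term is (32, 128, 144, 288).

(32, 128, 144, 288)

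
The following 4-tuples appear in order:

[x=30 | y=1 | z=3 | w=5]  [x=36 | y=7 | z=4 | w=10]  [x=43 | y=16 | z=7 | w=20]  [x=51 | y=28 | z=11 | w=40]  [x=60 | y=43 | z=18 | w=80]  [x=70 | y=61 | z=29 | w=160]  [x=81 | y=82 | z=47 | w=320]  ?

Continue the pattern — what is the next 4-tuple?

[x=93 | y=106 | z=76 | w=640]

X: 30, 36, 43, 51, 60, 70, 81 → 93 (differences are 6, 7, 8, … (increasing by 1 each time)).
Y: differences are 6, 9, 12, … (increasing by 3 each time); 1, 7, 16, 28, 43, 61, 82 → 106.
Z: each term is the sum of the two before it; 3, 4, 7, 11, 18, 29, 47 → 76.
For the w, ×2 each step: 5, 10, 20, 40, 80, 160, 320 → 640.
Putting it together: [x=93 | y=106 | z=76 | w=640].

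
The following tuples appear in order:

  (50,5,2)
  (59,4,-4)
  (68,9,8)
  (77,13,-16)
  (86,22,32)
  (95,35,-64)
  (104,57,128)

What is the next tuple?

First entry: +9 each step, so 50, 59, 68, 77, 86, 95, 104 → 113.
For the second entry, each term is the sum of the two before it: 5, 4, 9, 13, 22, 35, 57 → 92.
Third entry goes 2, -4, 8, -16, 32, -64, 128 → -256 (×(-2) each step).
Combining the parts gives (113,92,-256).

(113,92,-256)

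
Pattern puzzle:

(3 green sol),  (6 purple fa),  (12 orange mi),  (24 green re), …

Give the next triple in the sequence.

(48 purple do)

First value — ×2 each step: 3, 6, 12, 24 → 48.
Colour: repeats green → purple → orange; green, purple, orange, green → purple.
Note: runs backward through the solfège scale do→ti; sol, fa, mi, re → do.
Putting it together: (48 purple do).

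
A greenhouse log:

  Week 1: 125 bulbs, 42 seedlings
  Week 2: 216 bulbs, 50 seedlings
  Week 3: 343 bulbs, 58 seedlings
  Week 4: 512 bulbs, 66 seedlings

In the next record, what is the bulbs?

729

Bulbs: perfect cubes: 5³, 6³, 7³, …; 125, 216, 343, 512 → 729.
Seedlings: 42, 50, 58, 66 → 74 (+8 each step).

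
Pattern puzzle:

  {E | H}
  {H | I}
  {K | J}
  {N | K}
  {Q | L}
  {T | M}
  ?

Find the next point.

First letter: letters move forward 3 places in the alphabet; E, H, K, N, Q, T → W.
Second letter — letters move forward 1 place in the alphabet: H, I, J, K, L, M → N.
So the next point is {W | N}.

{W | N}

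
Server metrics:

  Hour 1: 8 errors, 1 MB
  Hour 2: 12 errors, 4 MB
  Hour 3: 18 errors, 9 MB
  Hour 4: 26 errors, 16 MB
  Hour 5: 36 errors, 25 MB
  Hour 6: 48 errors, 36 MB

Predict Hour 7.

Errors: 8, 12, 18, 26, 36, 48 → 62 (differences are 4, 6, 8, … (increasing by 2 each time)).
MB: perfect squares: 1², 2², 3², …; 1, 4, 9, 16, 25, 36 → 49.
Combining the parts gives 62 errors, 49 MB.

62 errors, 49 MB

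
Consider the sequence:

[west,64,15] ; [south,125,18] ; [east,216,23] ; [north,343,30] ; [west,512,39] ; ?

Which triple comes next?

[south,729,50]

Direction: repeats west → south → east → north, so west, south, east, north, west → south.
Second value: perfect cubes: 4³, 5³, 6³, …; 64, 125, 216, 343, 512 → 729.
Third value: differences are 3, 5, 7, … (increasing by 2 each time); 15, 18, 23, 30, 39 → 50.
Putting it together: [south,729,50].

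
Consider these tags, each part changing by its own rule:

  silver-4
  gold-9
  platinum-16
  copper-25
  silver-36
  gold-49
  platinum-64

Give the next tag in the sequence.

Metal — repeats silver → gold → platinum → copper: silver, gold, platinum, copper, silver, gold, platinum → copper.
Second component: 4, 9, 16, 25, 36, 49, 64 → 81 (perfect squares: 2², 3², 4², …).
So the next tag is copper-81.

copper-81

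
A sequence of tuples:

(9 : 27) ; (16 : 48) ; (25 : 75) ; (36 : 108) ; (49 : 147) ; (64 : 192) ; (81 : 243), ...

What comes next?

First slot: perfect squares: 3², 4², 5², …; 9, 16, 25, 36, 49, 64, 81 → 100.
Second slot — always 3 × the first slot: 27, 48, 75, 108, 147, 192, 243 → 300.
Combining the parts gives (100 : 300).

(100 : 300)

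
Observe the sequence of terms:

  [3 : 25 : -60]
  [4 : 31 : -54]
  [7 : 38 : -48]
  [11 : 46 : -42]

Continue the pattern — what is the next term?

First entry goes 3, 4, 7, 11 → 18 (each term is the sum of the two before it).
Second entry — differences are 6, 7, 8, … (increasing by 1 each time): 25, 31, 38, 46 → 55.
Third entry: +6 each step; -60, -54, -48, -42 → -36.
Putting it together: [18 : 55 : -36].

[18 : 55 : -36]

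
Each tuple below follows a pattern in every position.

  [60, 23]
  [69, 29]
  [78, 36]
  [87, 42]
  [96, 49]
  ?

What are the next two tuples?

[105, 55], [114, 62]

For the first value, +9 each step: 60, 69, 78, 87, 96 → 105 → 114.
Second value: 23, 29, 36, 42, 49 → 55 → 62 (alternating steps +6, +7, +6, +7, …).
Putting the parts together: [105, 55] and then [114, 62].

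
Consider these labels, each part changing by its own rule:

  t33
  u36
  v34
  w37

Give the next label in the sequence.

Letter goes t, u, v, w → x (letters move forward 1 place in the alphabet).
Second component goes 33, 36, 34, 37 → 35 (alternating steps +3, −2, +3, −2, …).
So the next label is x35.

x35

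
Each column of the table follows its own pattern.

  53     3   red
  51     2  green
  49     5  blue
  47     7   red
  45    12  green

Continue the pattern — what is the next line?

43  19  blue

For the first component, −2 each step: 53, 51, 49, 47, 45 → 43.
Second component: each term is the sum of the two before it; 3, 2, 5, 7, 12 → 19.
Colour: repeats red → green → blue; red, green, blue, red, green → blue.
So the next line is 43  19  blue.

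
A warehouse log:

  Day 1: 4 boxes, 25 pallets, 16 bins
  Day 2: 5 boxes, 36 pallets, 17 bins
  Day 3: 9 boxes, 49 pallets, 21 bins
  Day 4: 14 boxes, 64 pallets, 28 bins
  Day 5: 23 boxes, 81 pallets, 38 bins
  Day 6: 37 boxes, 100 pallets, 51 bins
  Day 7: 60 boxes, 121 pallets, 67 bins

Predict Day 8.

Boxes — each term is the sum of the two before it: 4, 5, 9, 14, 23, 37, 60 → 97.
For the pallets, perfect squares: 5², 6², 7², …: 25, 36, 49, 64, 81, 100, 121 → 144.
Bins: differences are 1, 4, 7, … (increasing by 3 each time); 16, 17, 21, 28, 38, 51, 67 → 86.
So the next line is 97 boxes, 144 pallets, 86 bins.

97 boxes, 144 pallets, 86 bins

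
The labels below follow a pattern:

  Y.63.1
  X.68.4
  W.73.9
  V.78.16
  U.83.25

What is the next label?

Letter — letters move back 1 place in the alphabet: Y, X, W, V, U → T.
Second component — +5 each step: 63, 68, 73, 78, 83 → 88.
Third component: perfect squares: 1², 2², 3², …, so 1, 4, 9, 16, 25 → 36.
Putting it together: T.88.36.

T.88.36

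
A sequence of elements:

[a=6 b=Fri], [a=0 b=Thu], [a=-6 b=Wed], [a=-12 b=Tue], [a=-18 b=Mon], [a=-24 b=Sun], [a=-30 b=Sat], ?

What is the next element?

A: −6 each step; 6, 0, -6, -12, -18, -24, -30 → -36.
B — runs backward through the weekdays Mon→Sun: Fri, Thu, Wed, Tue, Mon, Sun, Sat → Fri.
So the next element is [a=-36 b=Fri].

[a=-36 b=Fri]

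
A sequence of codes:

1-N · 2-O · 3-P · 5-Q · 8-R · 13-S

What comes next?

21-T

First component — each term is the sum of the two before it: 1, 2, 3, 5, 8, 13 → 21.
Letter: letters move forward 1 place in the alphabet, so N, O, P, Q, R, S → T.
Combining the parts gives 21-T.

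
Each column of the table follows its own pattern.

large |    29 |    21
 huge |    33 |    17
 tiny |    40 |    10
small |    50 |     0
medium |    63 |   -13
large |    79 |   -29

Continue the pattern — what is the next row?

huge  98  -48

Size: large, huge, tiny, small, medium, large → huge (repeats large → huge → tiny → small → medium).
Second component: 29, 33, 40, 50, 63, 79 → 98 (differences are 4, 7, 10, … (increasing by 3 each time)).
Third component goes 21, 17, 10, 0, -13, -29 → -48 (together with the second component always sums to 50).
So the next row is huge  98  -48.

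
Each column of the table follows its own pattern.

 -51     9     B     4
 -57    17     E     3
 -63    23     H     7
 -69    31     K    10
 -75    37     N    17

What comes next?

-81  45  Q  27

First component: −6 each step; -51, -57, -63, -69, -75 → -81.
Second component: 9, 17, 23, 31, 37 → 45 (alternating steps +8, +6, +8, +6, …).
For the letter, letters move forward 3 places in the alphabet: B, E, H, K, N → Q.
Fourth component: each term is the sum of the two before it, so 4, 3, 7, 10, 17 → 27.
Putting it together: -81  45  Q  27.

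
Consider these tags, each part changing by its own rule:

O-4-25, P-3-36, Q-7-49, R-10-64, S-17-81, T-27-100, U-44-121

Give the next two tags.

Letter: O, P, Q, R, S, T, U → V → W (letters move forward 1 place in the alphabet).
Second component: 4, 3, 7, 10, 17, 27, 44 → 71 → 115 (each term is the sum of the two before it).
Third component: 25, 36, 49, 64, 81, 100, 121 → 144 → 169 (perfect squares: 5², 6², 7², …).
Putting the parts together: V-71-144 and then W-115-169.

V-71-144 then W-115-169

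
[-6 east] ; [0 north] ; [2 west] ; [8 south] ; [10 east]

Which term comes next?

For the first entry, alternating steps +6, +2, +6, +2, …: -6, 0, 2, 8, 10 → 16.
Direction — repeats east → north → west → south: east, north, west, south, east → north.
So the next term is [16 north].

[16 north]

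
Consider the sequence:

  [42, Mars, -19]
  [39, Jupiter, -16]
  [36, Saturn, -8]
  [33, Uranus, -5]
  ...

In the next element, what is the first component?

First component: −3 each step, so 42, 39, 36, 33 → 30.

30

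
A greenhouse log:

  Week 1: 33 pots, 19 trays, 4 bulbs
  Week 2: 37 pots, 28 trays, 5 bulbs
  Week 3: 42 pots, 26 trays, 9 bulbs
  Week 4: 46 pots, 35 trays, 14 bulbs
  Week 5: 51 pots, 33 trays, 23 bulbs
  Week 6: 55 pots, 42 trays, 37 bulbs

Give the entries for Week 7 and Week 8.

Pots — alternating steps +4, +5, +4, +5, …: 33, 37, 42, 46, 51, 55 → 60 → 64.
Trays: alternating steps +9, −2, +9, −2, …, so 19, 28, 26, 35, 33, 42 → 40 → 49.
Bulbs: 4, 5, 9, 14, 23, 37 → 60 → 97 (each term is the sum of the two before it).
So the next two records are 60 pots, 40 trays, 60 bulbs and 64 pots, 49 trays, 97 bulbs.

60 pots, 40 trays, 60 bulbs; 64 pots, 49 trays, 97 bulbs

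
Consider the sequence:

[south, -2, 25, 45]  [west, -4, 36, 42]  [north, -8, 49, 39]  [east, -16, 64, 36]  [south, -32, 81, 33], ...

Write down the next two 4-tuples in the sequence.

[west, -64, 100, 30], [north, -128, 121, 27]

Direction — repeats south → west → north → east: south, west, north, east, south → west → north.
Second part — ×2 each step: -2, -4, -8, -16, -32 → -64 → -128.
Third part goes 25, 36, 49, 64, 81 → 100 → 121 (perfect squares: 5², 6², 7², …).
Fourth part — −3 each step: 45, 42, 39, 36, 33 → 30 → 27.
So the next two 4-tuples are [west, -64, 100, 30] and [north, -128, 121, 27].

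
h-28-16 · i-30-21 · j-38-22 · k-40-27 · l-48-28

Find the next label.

m-50-33

Letter: h, i, j, k, l → m (letters move forward 1 place in the alphabet).
Second component — alternating steps +2, +8, +2, +8, …: 28, 30, 38, 40, 48 → 50.
Third component: alternating steps +5, +1, +5, +1, …, so 16, 21, 22, 27, 28 → 33.
Putting it together: m-50-33.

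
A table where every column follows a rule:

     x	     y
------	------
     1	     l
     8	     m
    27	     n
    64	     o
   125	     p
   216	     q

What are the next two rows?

Column x goes 1, 8, 27, 64, 125, 216 → 343 → 512 (perfect cubes: 1³, 2³, 3³, …).
Column y — letters move forward 1 place in the alphabet: l, m, n, o, p, q → r → s.
Putting the parts together: 343  r and then 512  s.

343  r; 512  s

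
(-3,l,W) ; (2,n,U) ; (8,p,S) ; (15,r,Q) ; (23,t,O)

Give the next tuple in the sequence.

First value: -3, 2, 8, 15, 23 → 32 (differences are 5, 6, 7, … (increasing by 1 each time)).
First letter: l, n, p, r, t → v (letters move forward 2 places in the alphabet).
Second letter: letters move back 2 places in the alphabet, so W, U, S, Q, O → M.
So the next tuple is (32,v,M).

(32,v,M)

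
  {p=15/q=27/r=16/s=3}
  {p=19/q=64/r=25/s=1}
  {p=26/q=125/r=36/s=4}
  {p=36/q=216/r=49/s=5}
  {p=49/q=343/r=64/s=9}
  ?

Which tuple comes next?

P: differences are 4, 7, 10, … (increasing by 3 each time), so 15, 19, 26, 36, 49 → 65.
Q goes 27, 64, 125, 216, 343 → 512 (perfect cubes: 3³, 4³, 5³, …).
R: 16, 25, 36, 49, 64 → 81 (perfect squares: 4², 5², 6², …).
S: 3, 1, 4, 5, 9 → 14 (each term is the sum of the two before it).
Combining the parts gives {p=65/q=512/r=81/s=14}.

{p=65/q=512/r=81/s=14}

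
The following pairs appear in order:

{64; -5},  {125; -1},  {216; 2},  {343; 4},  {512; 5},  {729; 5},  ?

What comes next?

First value: perfect cubes: 4³, 5³, 6³, …, so 64, 125, 216, 343, 512, 729 → 1000.
Second value: differences are 4, 3, 2, … (decreasing by 1 each time); -5, -1, 2, 4, 5, 5 → 4.
So the next pair is {1000; 4}.

{1000; 4}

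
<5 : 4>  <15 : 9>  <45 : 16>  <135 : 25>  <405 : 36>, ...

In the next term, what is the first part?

1215

First part: ×3 each step; 5, 15, 45, 135, 405 → 1215.
Second part: perfect squares: 2², 3², 4², …; 4, 9, 16, 25, 36 → 49.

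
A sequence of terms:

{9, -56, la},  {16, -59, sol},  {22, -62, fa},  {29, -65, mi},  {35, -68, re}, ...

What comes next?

{42, -71, do}

First coordinate: 9, 16, 22, 29, 35 → 42 (alternating steps +7, +6, +7, +6, …).
Second coordinate: -56, -59, -62, -65, -68 → -71 (−3 each step).
Note: runs backward through the solfège scale do→ti; la, sol, fa, mi, re → do.
So the next term is {42, -71, do}.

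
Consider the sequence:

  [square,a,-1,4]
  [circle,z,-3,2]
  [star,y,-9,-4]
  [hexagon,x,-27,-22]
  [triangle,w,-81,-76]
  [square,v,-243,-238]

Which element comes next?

Shape — repeats square → circle → star → hexagon → triangle: square, circle, star, hexagon, triangle, square → circle.
Letter: letters move back 1 place in the alphabet, wrapping A→Z, so a, z, y, x, w, v → u.
Third slot: ×3 each step, so -1, -3, -9, -27, -81, -243 → -729.
Fourth slot: always 5 more than the third slot, so 4, 2, -4, -22, -76, -238 → -724.
So the next element is [circle,u,-729,-724].

[circle,u,-729,-724]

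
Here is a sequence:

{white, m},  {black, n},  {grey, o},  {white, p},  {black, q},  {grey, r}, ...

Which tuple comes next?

{white, s}

For the shade, repeats white → black → grey: white, black, grey, white, black, grey → white.
Letter: letters move forward 1 place in the alphabet, so m, n, o, p, q, r → s.
Combining the parts gives {white, s}.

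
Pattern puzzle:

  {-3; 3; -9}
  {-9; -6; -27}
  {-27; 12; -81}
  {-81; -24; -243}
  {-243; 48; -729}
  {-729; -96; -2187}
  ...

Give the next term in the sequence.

First coordinate: ×3 each step, so -3, -9, -27, -81, -243, -729 → -2187.
Second coordinate: ×(-2) each step; 3, -6, 12, -24, 48, -96 → 192.
Third coordinate: always 3 × the first coordinate; -9, -27, -81, -243, -729, -2187 → -6561.
So the next term is {-2187; 192; -6561}.

{-2187; 192; -6561}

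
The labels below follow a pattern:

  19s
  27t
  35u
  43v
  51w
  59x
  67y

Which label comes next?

For the first component, +8 each step: 19, 27, 35, 43, 51, 59, 67 → 75.
Letter: s, t, u, v, w, x, y → z (letters move forward 1 place in the alphabet).
Putting it together: 75z.

75z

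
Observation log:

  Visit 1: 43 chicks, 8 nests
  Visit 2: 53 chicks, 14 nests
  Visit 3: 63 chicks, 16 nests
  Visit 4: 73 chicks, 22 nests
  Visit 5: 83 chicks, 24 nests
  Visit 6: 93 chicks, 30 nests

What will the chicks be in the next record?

Chicks: +10 each step, so 43, 53, 63, 73, 83, 93 → 103.

103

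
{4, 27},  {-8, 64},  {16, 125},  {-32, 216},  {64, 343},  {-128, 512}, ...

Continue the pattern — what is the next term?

{256, 729}

For the first entry, ×(-2) each step: 4, -8, 16, -32, 64, -128 → 256.
For the second entry, perfect cubes: 3³, 4³, 5³, …: 27, 64, 125, 216, 343, 512 → 729.
Putting it together: {256, 729}.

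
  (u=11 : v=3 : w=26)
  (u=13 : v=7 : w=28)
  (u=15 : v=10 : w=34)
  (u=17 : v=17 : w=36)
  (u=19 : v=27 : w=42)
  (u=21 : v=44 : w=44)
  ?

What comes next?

(u=23 : v=71 : w=50)

U — +2 each step: 11, 13, 15, 17, 19, 21 → 23.
V goes 3, 7, 10, 17, 27, 44 → 71 (each term is the sum of the two before it).
W — alternating steps +2, +6, +2, +6, …: 26, 28, 34, 36, 42, 44 → 50.
Combining the parts gives (u=23 : v=71 : w=50).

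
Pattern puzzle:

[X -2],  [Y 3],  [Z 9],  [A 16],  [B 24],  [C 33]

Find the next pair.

Letter: X, Y, Z, A, B, C → D (letters move forward 1 place in the alphabet, wrapping Z→A).
For the second slot, differences are 5, 6, 7, … (increasing by 1 each time): -2, 3, 9, 16, 24, 33 → 43.
Putting it together: [D 43].

[D 43]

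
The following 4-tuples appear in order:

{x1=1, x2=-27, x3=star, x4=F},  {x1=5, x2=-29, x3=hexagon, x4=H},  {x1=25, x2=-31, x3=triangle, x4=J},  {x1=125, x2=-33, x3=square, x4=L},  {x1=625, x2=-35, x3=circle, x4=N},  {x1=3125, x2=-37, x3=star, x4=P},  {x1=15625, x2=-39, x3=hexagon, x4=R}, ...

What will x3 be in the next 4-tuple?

X3: star, hexagon, triangle, square, circle, star, hexagon → triangle (repeats star → hexagon → triangle → square → circle).

triangle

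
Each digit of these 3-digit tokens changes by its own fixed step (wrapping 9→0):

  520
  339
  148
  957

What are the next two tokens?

First digit: −2 each step, mod 10; 5, 3, 1, 9 → 7 → 5.
Second digit: +1 each step, mod 10; 2, 3, 4, 5 → 6 → 7.
Third digit: −1 each step, mod 10; 0, 9, 8, 7 → 6 → 5.
Putting the parts together: 766 and then 575.

766, 575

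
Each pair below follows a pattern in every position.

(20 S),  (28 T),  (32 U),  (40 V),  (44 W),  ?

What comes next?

First slot: alternating steps +8, +4, +8, +4, …; 20, 28, 32, 40, 44 → 52.
Letter: letters move forward 1 place in the alphabet; S, T, U, V, W → X.
So the next pair is (52 X).

(52 X)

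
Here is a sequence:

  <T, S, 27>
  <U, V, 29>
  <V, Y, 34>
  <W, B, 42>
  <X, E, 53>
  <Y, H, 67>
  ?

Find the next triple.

First letter — letters move forward 1 place in the alphabet: T, U, V, W, X, Y → Z.
Second letter — letters move forward 3 places in the alphabet, wrapping Z→A: S, V, Y, B, E, H → K.
Third entry — differences are 2, 5, 8, … (increasing by 3 each time): 27, 29, 34, 42, 53, 67 → 84.
So the next triple is <Z, K, 84>.

<Z, K, 84>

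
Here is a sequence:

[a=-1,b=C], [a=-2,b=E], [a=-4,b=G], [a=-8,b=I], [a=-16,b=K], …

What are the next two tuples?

A: -1, -2, -4, -8, -16 → -32 → -64 (×2 each step).
B goes C, E, G, I, K → M → O (letters move forward 2 places in the alphabet).
Putting the parts together: [a=-32,b=M] and then [a=-64,b=O].

[a=-32,b=M], [a=-64,b=O]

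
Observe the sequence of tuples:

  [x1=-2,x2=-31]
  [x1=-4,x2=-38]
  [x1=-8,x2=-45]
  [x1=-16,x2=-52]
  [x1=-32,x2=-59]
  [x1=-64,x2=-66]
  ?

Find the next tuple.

[x1=-128,x2=-73]

X1: ×2 each step; -2, -4, -8, -16, -32, -64 → -128.
X2: −7 each step, so -31, -38, -45, -52, -59, -66 → -73.
So the next tuple is [x1=-128,x2=-73].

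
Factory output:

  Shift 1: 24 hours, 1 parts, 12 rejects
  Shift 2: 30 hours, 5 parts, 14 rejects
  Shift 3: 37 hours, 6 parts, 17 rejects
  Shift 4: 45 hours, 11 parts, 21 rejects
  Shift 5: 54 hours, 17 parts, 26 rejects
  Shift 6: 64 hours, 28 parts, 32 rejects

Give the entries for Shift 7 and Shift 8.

75 hours, 45 parts, 39 rejects; 87 hours, 73 parts, 47 rejects

For the hours, differences are 6, 7, 8, … (increasing by 1 each time): 24, 30, 37, 45, 54, 64 → 75 → 87.
Parts: each term is the sum of the two before it; 1, 5, 6, 11, 17, 28 → 45 → 73.
For the rejects, differences are 2, 3, 4, … (increasing by 1 each time): 12, 14, 17, 21, 26, 32 → 39 → 47.
Putting the parts together: 75 hours, 45 parts, 39 rejects and then 87 hours, 73 parts, 47 rejects.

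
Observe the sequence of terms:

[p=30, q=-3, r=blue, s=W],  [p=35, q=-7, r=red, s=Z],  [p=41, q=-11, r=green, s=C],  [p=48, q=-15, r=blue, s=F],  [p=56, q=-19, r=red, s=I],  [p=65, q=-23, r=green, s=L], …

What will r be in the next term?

R: repeats blue → red → green; blue, red, green, blue, red, green → blue.

blue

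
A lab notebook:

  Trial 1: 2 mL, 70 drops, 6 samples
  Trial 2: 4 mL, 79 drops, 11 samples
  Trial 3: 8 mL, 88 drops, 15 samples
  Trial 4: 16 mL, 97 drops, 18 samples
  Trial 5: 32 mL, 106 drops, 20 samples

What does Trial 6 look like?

ML: 2, 4, 8, 16, 32 → 64 (×2 each step).
Drops — +9 each step: 70, 79, 88, 97, 106 → 115.
Samples — differences are 5, 4, 3, … (decreasing by 1 each time): 6, 11, 15, 18, 20 → 21.
Putting it together: 64 mL, 115 drops, 21 samples.

64 mL, 115 drops, 21 samples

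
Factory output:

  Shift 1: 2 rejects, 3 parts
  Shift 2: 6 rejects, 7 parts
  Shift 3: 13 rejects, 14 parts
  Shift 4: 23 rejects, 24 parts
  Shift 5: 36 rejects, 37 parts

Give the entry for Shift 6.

52 rejects, 53 parts

Rejects goes 2, 6, 13, 23, 36 → 52 (differences are 4, 7, 10, … (increasing by 3 each time)).
For the parts, always 1 more than the rejects: 3, 7, 14, 24, 37 → 53.
So the next line is 52 rejects, 53 parts.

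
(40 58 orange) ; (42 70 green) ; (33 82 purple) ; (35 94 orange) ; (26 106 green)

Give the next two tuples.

First value: alternating steps +2, −9, +2, −9, …, so 40, 42, 33, 35, 26 → 28 → 19.
Second value goes 58, 70, 82, 94, 106 → 118 → 130 (+12 each step).
For the colour, repeats orange → green → purple: orange, green, purple, orange, green → purple → orange.
Putting the parts together: (28 118 purple) and then (19 130 orange).

(28 118 purple), (19 130 orange)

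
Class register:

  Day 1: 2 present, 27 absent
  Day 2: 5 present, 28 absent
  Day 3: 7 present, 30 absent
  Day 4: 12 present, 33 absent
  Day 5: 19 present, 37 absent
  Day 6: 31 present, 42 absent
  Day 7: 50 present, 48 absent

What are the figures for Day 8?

81 present, 55 absent

Present: 2, 5, 7, 12, 19, 31, 50 → 81 (each term is the sum of the two before it).
For the absent, differences are 1, 2, 3, … (increasing by 1 each time): 27, 28, 30, 33, 37, 42, 48 → 55.
Putting it together: 81 present, 55 absent.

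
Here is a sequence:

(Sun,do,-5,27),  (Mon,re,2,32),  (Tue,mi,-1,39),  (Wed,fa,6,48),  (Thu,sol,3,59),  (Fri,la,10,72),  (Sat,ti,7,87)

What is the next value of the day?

Sun

Day: Sun, Mon, Tue, Wed, Thu, Fri, Sat → Sun (runs through the weekdays Mon→Sun).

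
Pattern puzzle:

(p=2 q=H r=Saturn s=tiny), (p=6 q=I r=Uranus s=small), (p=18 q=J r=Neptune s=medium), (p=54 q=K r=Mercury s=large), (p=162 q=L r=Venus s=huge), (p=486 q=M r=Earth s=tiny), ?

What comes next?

P: ×3 each step; 2, 6, 18, 54, 162, 486 → 1458.
Q: letters move forward 1 place in the alphabet, so H, I, J, K, L, M → N.
For the r, runs through the planets Mercury→Neptune: Saturn, Uranus, Neptune, Mercury, Venus, Earth → Mars.
S goes tiny, small, medium, large, huge, tiny → small (repeats tiny → small → medium → large → huge).
Combining the parts gives (p=1458 q=N r=Mars s=small).

(p=1458 q=N r=Mars s=small)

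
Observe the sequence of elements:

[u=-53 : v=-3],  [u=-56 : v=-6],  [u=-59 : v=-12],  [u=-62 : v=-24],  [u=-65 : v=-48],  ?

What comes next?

[u=-68 : v=-96]

U: -53, -56, -59, -62, -65 → -68 (−3 each step).
For the v, ×2 each step: -3, -6, -12, -24, -48 → -96.
So the next element is [u=-68 : v=-96].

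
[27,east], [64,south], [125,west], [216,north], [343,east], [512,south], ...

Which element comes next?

First part: 27, 64, 125, 216, 343, 512 → 729 (perfect cubes: 3³, 4³, 5³, …).
Direction: repeats east → south → west → north; east, south, west, north, east, south → west.
Putting it together: [729,west].

[729,west]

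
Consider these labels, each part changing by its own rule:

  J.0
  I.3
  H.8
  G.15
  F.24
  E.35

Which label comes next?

D.48

For the letter, letters move back 1 place in the alphabet: J, I, H, G, F, E → D.
For the second component, differences are 3, 5, 7, … (increasing by 2 each time): 0, 3, 8, 15, 24, 35 → 48.
Combining the parts gives D.48.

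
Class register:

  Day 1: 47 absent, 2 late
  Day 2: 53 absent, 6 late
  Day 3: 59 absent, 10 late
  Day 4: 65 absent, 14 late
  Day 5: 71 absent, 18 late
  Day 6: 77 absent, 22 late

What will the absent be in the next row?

Absent goes 47, 53, 59, 65, 71, 77 → 83 (+6 each step).
Late: +4 each step; 2, 6, 10, 14, 18, 22 → 26.

83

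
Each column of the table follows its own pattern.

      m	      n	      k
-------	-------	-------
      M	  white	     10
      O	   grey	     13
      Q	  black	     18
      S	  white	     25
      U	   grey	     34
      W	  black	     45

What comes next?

Column m: M, O, Q, S, U, W → Y (letters move forward 2 places in the alphabet).
Column n goes white, grey, black, white, grey, black → white (repeats white → grey → black).
Column k: 10, 13, 18, 25, 34, 45 → 58 (differences are 3, 5, 7, … (increasing by 2 each time)).
Putting it together: Y  white  58.

Y  white  58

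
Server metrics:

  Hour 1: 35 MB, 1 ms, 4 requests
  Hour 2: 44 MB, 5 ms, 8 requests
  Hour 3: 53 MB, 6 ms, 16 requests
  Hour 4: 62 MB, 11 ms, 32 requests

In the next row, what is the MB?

MB: 35, 44, 53, 62 → 71 (+9 each step).

71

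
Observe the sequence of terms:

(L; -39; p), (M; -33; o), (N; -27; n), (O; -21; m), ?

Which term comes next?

First letter: letters move forward 1 place in the alphabet; L, M, N, O → P.
For the second part, +6 each step: -39, -33, -27, -21 → -15.
For the second letter, letters move back 1 place in the alphabet: p, o, n, m → l.
Combining the parts gives (P; -15; l).

(P; -15; l)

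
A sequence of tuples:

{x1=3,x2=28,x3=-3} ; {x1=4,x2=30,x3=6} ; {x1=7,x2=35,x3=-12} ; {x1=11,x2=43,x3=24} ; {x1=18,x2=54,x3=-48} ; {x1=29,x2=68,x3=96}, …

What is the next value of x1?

47

X1: each term is the sum of the two before it, so 3, 4, 7, 11, 18, 29 → 47.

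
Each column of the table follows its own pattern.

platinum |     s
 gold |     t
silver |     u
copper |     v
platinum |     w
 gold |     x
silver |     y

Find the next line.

Metal goes platinum, gold, silver, copper, platinum, gold, silver → copper (repeats platinum → gold → silver → copper).
Letter: letters move forward 1 place in the alphabet; s, t, u, v, w, x, y → z.
Putting it together: copper  z.

copper  z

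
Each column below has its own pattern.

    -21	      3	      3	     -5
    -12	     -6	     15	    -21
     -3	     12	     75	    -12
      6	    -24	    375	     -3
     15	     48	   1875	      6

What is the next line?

24  -96  9375  15

First component — +9 each step: -21, -12, -3, 6, 15 → 24.
Second component: ×(-2) each step; 3, -6, 12, -24, 48 → -96.
Third component: ×5 each step; 3, 15, 75, 375, 1875 → 9375.
Fourth component goes -5, -21, -12, -3, 6 → 15 (always the previous value of the first component).
So the next line is 24  -96  9375  15.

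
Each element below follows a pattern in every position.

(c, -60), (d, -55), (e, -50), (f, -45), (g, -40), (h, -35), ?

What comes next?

Letter: letters move forward 1 place in the alphabet, so c, d, e, f, g, h → i.
Second slot: +5 each step, so -60, -55, -50, -45, -40, -35 → -30.
Putting it together: (i, -30).

(i, -30)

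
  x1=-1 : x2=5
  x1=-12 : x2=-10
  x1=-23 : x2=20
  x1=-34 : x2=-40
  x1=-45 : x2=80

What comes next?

x1=-56 : x2=-160

X1: −11 each step; -1, -12, -23, -34, -45 → -56.
X2: ×(-2) each step, so 5, -10, 20, -40, 80 → -160.
Putting it together: x1=-56 : x2=-160.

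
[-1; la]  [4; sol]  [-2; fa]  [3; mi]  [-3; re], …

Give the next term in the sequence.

First part: alternating steps +5, −6, +5, −6, …; -1, 4, -2, 3, -3 → 2.
Note: runs backward through the solfège scale do→ti, so la, sol, fa, mi, re → do.
So the next term is [2; do].

[2; do]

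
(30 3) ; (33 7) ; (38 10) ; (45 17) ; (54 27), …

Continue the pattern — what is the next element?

For the first value, differences are 3, 5, 7, … (increasing by 2 each time): 30, 33, 38, 45, 54 → 65.
For the second value, each term is the sum of the two before it: 3, 7, 10, 17, 27 → 44.
Combining the parts gives (65 44).

(65 44)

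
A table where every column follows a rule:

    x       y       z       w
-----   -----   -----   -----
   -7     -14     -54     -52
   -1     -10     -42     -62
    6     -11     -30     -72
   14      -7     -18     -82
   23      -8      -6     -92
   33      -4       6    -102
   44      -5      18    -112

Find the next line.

56  -1  30  -122

Column x: differences are 6, 7, 8, … (increasing by 1 each time); -7, -1, 6, 14, 23, 33, 44 → 56.
Column y goes -14, -10, -11, -7, -8, -4, -5 → -1 (alternating steps +4, −1, +4, −1, …).
Column z goes -54, -42, -30, -18, -6, 6, 18 → 30 (+12 each step).
Column w: -52, -62, -72, -82, -92, -102, -112 → -122 (−10 each step).
Putting it together: 56  -1  30  -122.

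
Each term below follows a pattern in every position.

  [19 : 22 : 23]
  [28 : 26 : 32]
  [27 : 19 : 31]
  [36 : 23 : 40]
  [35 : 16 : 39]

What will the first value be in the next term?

First value — alternating steps +9, −1, +9, −1, …: 19, 28, 27, 36, 35 → 44.

44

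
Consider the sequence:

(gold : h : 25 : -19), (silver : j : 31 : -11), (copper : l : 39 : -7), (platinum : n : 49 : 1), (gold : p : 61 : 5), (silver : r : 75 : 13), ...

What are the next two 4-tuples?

(copper : t : 91 : 17), (platinum : v : 109 : 25)

Metal — repeats gold → silver → copper → platinum: gold, silver, copper, platinum, gold, silver → copper → platinum.
Letter: letters move forward 2 places in the alphabet; h, j, l, n, p, r → t → v.
Third value: differences are 6, 8, 10, … (increasing by 2 each time); 25, 31, 39, 49, 61, 75 → 91 → 109.
Fourth value — alternating steps +8, +4, +8, +4, …: -19, -11, -7, 1, 5, 13 → 17 → 25.
So the next two 4-tuples are (copper : t : 91 : 17) and (platinum : v : 109 : 25).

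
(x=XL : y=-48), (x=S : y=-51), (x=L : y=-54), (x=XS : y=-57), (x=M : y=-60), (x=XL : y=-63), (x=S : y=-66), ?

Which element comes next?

X: repeats XL → S → L → XS → M, so XL, S, L, XS, M, XL, S → L.
For the y, −3 each step: -48, -51, -54, -57, -60, -63, -66 → -69.
Putting it together: (x=L : y=-69).

(x=L : y=-69)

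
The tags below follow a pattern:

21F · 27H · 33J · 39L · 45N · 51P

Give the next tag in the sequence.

First component goes 21, 27, 33, 39, 45, 51 → 57 (+6 each step).
For the letter, letters move forward 2 places in the alphabet: F, H, J, L, N, P → R.
Combining the parts gives 57R.

57R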